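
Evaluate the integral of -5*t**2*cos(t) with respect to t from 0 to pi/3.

-5*pi/3 - 5*sqrt(3)*pi**2/18 + 5*sqrt(3)

Integrate by parts twice (u = t^2, dv = -5*cos(t) dt).
An antiderivative is F(t) = -5*t**2*sin(t) - 10*t*cos(t) + 10*sin(t).
Then F(pi/3) - F(0) = (-5*pi/3 - 5*sqrt(3)*pi**2/18 + 5*sqrt(3)) - (0) = -5*pi/3 - 5*sqrt(3)*pi**2/18 + 5*sqrt(3).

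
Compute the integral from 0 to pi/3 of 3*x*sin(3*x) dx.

pi/3

Integrate by parts once (u = x, dv = 3*sin(3*x) dx).
An antiderivative is F(x) = -x*cos(3*x) + sin(3*x)/3.
Then F(pi/3) - F(0) = (pi/3) - (0) = pi/3.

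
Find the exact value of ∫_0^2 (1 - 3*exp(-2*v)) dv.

An antiderivative is F(v) = v + 3*exp(-2*v)/2.
Then F(2) - F(0) = (3*exp(-4)/2 + 2) - (3/2) = (3 + exp(4))*exp(-4)/2.

(3 + exp(4))*exp(-4)/2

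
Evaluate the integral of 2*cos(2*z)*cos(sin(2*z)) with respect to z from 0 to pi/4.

Let u = sin(2*z), so du = 2*cos(2*z) dz. When z = 0, u = 0; when z = pi/4, u = 1.
The integral becomes ∫ cos(u) du from 0 to 1, with antiderivative sin(u).
Back in z: F(z) = sin(sin(2*z)).
Then F(pi/4) - F(0) = (sin(1)) - (0) = sin(1).

sin(1)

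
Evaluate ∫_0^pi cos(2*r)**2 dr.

pi/2

Use the identity cos^2(2*r) = (1 + cos(4*r))/2.
An antiderivative is F(r) = r/2 + sin(4*r)/8.
Then F(pi) - F(0) = (pi/2) - (0) = pi/2.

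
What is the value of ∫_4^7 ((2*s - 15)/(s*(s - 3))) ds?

Factor the denominator: s**2 - 3*s = s(s - 3).
Partial fractions: (2*s - 15)/(s*(s - 3)) = 5/s - 3/(s - 3).
An antiderivative is F(s) = 5*log(s) - 3*log(s - 3).
Then F(7) - F(4) = (-6*log(2) + 5*log(7)) - (10*log(2)) = -16*log(2) + 5*log(7).

-16*log(2) + 5*log(7)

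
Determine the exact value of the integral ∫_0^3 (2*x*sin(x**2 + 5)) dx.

-cos(14) + cos(5)

Let u = x**2 + 5, so du = 2*x dx. When x = 0, u = 5; when x = 3, u = 14.
The integral becomes ∫ sin(u) du from 5 to 14, with antiderivative -cos(u).
Back in x: F(x) = -cos(x**2 + 5).
Then F(3) - F(0) = (-cos(14)) - (-cos(5)) = -cos(14) + cos(5).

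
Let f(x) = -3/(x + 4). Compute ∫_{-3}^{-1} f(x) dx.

An antiderivative is F(x) = -3*log(x + 4).
Then F(-1) - F(-3) = (-log(27)) - (0) = -log(27).

-log(27)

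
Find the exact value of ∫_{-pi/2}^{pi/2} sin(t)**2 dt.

Use the identity sin^2(t) = (1 - cos(2*t))/2.
An antiderivative is F(t) = t/2 - sin(2*t)/4.
Then F(pi/2) - F(-pi/2) = (pi/4) - (-pi/4) = pi/2.

pi/2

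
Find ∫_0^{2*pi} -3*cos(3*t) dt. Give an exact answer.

0

An antiderivative is F(t) = -sin(3*t).
Then F(2*pi) - F(0) = (0) - (0) = 0.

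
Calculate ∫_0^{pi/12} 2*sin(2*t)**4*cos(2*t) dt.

Let u = sin(2*t), so du = 2*cos(2*t) dt. When t = 0, u = 0; when t = pi/12, u = 1/2.
The integral becomes ∫ u**4 du from 0 to 1/2, with antiderivative u**5/5.
Back in t: F(t) = sin(2*t)**5/5.
Then F(pi/12) - F(0) = (1/160) - (0) = 1/160.

1/160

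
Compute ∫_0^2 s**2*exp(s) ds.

Integrate by parts twice (u = s^2, dv = exp(s) ds).
An antiderivative is F(s) = (s**2 - 2*s + 2)*exp(s).
Then F(2) - F(0) = (2*exp(2)) - (2) = -2 + 2*exp(2).

-2 + 2*exp(2)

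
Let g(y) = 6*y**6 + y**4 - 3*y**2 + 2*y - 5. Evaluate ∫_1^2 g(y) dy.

By the power rule, an antiderivative is F(y) = 6*y**7/7 + y**5/5 - y**3 + y**2 - 5*y.
Then F(2) - F(1) = (3574/35) - (-138/35) = 3712/35.

3712/35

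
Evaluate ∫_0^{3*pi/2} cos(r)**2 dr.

3*pi/4

Use the identity cos^2(r) = (1 + cos(2*r))/2.
An antiderivative is F(r) = r/2 + sin(2*r)/4.
Then F(3*pi/2) - F(0) = (3*pi/4) - (0) = 3*pi/4.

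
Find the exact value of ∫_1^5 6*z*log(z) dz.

Integrate by parts once (u = ln z, dv = 6*z dz).
An antiderivative is F(z) = 3*z**2*(2*log(z) - 1)/2.
Then F(5) - F(1) = (-75/2 + 75*log(5)) - (-3/2) = -36 + 75*log(5).

-36 + 75*log(5)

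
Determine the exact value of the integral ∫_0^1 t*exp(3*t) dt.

1/9 + 2*exp(3)/9

Integrate by parts once (u = t, dv = exp(3*t) dt).
An antiderivative is F(t) = (3*t - 1)*exp(3*t)/9.
Then F(1) - F(0) = (2*exp(3)/9) - (-1/9) = 1/9 + 2*exp(3)/9.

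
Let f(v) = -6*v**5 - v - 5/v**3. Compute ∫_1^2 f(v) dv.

-531/8

By the power rule, an antiderivative is F(v) = -v**6 - v**2/2 + 5/(2*v**2).
Then F(2) - F(1) = (-523/8) - (1) = -531/8.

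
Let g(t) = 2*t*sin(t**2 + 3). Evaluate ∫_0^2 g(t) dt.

cos(3) - cos(7)

Let u = t**2 + 3, so du = 2*t dt. When t = 0, u = 3; when t = 2, u = 7.
The integral becomes ∫ sin(u) du from 3 to 7, with antiderivative -cos(u).
Back in t: F(t) = -cos(t**2 + 3).
Then F(2) - F(0) = (-cos(7)) - (-cos(3)) = cos(3) - cos(7).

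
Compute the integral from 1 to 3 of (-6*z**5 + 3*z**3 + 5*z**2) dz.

-1874/3

By the power rule, an antiderivative is F(z) = -z**6 + 3*z**4/4 + 5*z**3/3.
Then F(3) - F(1) = (-2493/4) - (17/12) = -1874/3.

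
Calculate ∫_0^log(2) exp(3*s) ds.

Let u = exp(s), so du = exp(s) ds. When s = 0, u = 1; when s = log(2), u = 2.
The integral becomes ∫ u**2 du from 1 to 2, with antiderivative u**3/3.
Back in s: F(s) = exp(3*s)/3.
Then F(log(2)) - F(0) = (8/3) - (1/3) = 7/3.

7/3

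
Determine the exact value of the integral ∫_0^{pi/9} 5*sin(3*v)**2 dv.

Use the identity sin^2(3*v) = (1 - cos(6*v))/2.
An antiderivative is F(v) = 5*v/2 - 5*sin(6*v)/12.
Then F(pi/9) - F(0) = (-5*sqrt(3)/24 + 5*pi/18) - (0) = -5*sqrt(3)/24 + 5*pi/18.

-5*sqrt(3)/24 + 5*pi/18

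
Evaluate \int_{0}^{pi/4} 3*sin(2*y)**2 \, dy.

Use the identity sin^2(2*y) = (1 - cos(4*y))/2.
An antiderivative is F(y) = 3*y/2 - 3*sin(4*y)/8.
Then F(pi/4) - F(0) = (3*pi/8) - (0) = 3*pi/8.

3*pi/8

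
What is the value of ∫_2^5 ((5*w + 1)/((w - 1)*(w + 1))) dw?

Factor the denominator: w**2 - 1 = (w + 1)(w - 1).
Partial fractions: (5*w + 1)/((w - 1)*(w + 1)) = 2/(w + 1) + 3/(w - 1).
An antiderivative is F(w) = 3*log(w - 1) + 2*log(w + 1).
Then F(5) - F(2) = (2*log(3) + 8*log(2)) - (log(9)) = 8*log(2).

8*log(2)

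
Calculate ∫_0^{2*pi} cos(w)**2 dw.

pi

Use the identity cos^2(w) = (1 + cos(2*w))/2.
An antiderivative is F(w) = w/2 + sin(2*w)/4.
Then F(2*pi) - F(0) = (pi) - (0) = pi.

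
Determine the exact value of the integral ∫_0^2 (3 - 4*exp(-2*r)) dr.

An antiderivative is F(r) = 3*r + 2*exp(-2*r).
Then F(2) - F(0) = (2*exp(-4) + 6) - (2) = 2*exp(-4) + 4.

2*exp(-4) + 4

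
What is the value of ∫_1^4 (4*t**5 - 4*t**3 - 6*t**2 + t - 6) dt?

4677/2

By the power rule, an antiderivative is F(t) = 2*t**6/3 - t**4 - 2*t**3 + t**2/2 - 6*t.
Then F(4) - F(1) = (6992/3) - (-47/6) = 4677/2.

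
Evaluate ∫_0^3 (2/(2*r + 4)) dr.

Let u = 2*r + 4, so du = 2 dr. When r = 0, u = 4; when r = 3, u = 10.
The integral becomes ∫ 1/u du from 4 to 10, with antiderivative log(u).
Back in r: F(r) = log(2*r + 4).
Then F(3) - F(0) = (log(10)) - (log(4)) = log(5/2).

log(5/2)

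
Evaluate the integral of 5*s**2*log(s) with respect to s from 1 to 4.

-35 + 640*log(2)/3

Integrate by parts once (u = ln s, dv = 5*s**2 ds).
An antiderivative is F(s) = 5*s**3*(3*log(s) - 1)/9.
Then F(4) - F(1) = (-320/9 + 640*log(2)/3) - (-5/9) = -35 + 640*log(2)/3.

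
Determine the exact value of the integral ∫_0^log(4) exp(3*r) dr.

Let u = exp(r), so du = exp(r) dr. When r = 0, u = 1; when r = log(4), u = 4.
The integral becomes ∫ u**2 du from 1 to 4, with antiderivative u**3/3.
Back in r: F(r) = exp(3*r)/3.
Then F(log(4)) - F(0) = (64/3) - (1/3) = 21.

21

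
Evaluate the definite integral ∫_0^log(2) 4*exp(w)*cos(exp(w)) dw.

Let u = exp(w), so du = exp(w) dw. When w = 0, u = 1; when w = log(2), u = 2.
The integral becomes 4·∫ cos(u) du from 1 to 2, with antiderivative 4*sin(u).
Back in w: F(w) = 4*sin(exp(w)).
Then F(log(2)) - F(0) = (4*sin(2)) - (4*sin(1)) = -4*sin(1) + 4*sin(2).

-4*sin(1) + 4*sin(2)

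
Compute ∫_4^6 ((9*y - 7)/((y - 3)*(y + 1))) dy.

-4*log(5) + 5*log(3) + 4*log(7)

Factor the denominator: y**2 - 2*y - 3 = (y + 1)(y - 3).
Partial fractions: (9*y - 7)/((y - 3)*(y + 1)) = 4/(y + 1) + 5/(y - 3).
An antiderivative is F(y) = 5*log(y - 3) + 4*log(y + 1).
Then F(6) - F(4) = (5*log(3) + 4*log(7)) - (4*log(5)) = -4*log(5) + 5*log(3) + 4*log(7).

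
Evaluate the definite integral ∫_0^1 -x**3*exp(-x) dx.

Integrate by parts 3 times (u = x^3, dv = -exp(-x) dx).
An antiderivative is F(x) = (x**3 + 3*x**2 + 6*x + 6)*exp(-x).
Then F(1) - F(0) = (16*exp(-1)) - (6) = -6 + 16*exp(-1).

-6 + 16*exp(-1)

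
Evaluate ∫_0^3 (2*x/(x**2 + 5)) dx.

Let u = x**2 + 5, so du = 2*x dx. When x = 0, u = 5; when x = 3, u = 14.
The integral becomes ∫ 1/u du from 5 to 14, with antiderivative log(u).
Back in x: F(x) = log(x**2 + 5).
Then F(3) - F(0) = (log(14)) - (log(5)) = log(14/5).

log(14/5)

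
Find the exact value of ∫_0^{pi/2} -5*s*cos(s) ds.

Integrate by parts once (u = s, dv = -5*cos(s) ds).
An antiderivative is F(s) = -5*s*sin(s) - 5*cos(s).
Then F(pi/2) - F(0) = (-5*pi/2) - (-5) = 5 - 5*pi/2.

5 - 5*pi/2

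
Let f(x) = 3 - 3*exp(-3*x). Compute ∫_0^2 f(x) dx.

An antiderivative is F(x) = 3*x + exp(-3*x).
Then F(2) - F(0) = (exp(-6) + 6) - (1) = exp(-6) + 5.

exp(-6) + 5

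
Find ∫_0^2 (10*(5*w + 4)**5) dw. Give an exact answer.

Let u = 5*w + 4, so du = 5 dw. When w = 0, u = 4; when w = 2, u = 14.
The integral becomes 2·∫ u**5 du from 4 to 14, with antiderivative u**6/3.
Back in w: F(w) = (5*w + 4)**6/3.
Then F(2) - F(0) = (7529536/3) - (4096/3) = 2508480.

2508480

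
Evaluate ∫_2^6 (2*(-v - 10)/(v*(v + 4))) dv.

Factor the denominator: v**2 + 4*v = (v + 4)v.
Partial fractions: 2*(-v - 10)/(v*(v + 4)) = 3/(v + 4) - 5/v.
An antiderivative is F(v) = -5*log(v) + 3*log(v + 4).
Then F(6) - F(2) = (-5*log(3) - 2*log(2) + 3*log(5)) - (log(27/4)) = -8*log(3) + 3*log(5).

-8*log(3) + 3*log(5)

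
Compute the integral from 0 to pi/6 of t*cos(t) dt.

-1 + pi/12 + sqrt(3)/2

Integrate by parts once (u = t, dv = cos(t) dt).
An antiderivative is F(t) = t*sin(t) + cos(t).
Then F(pi/6) - F(0) = (pi/12 + sqrt(3)/2) - (1) = -1 + pi/12 + sqrt(3)/2.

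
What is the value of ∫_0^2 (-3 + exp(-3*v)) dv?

-17/3 - exp(-6)/3

An antiderivative is F(v) = -3*v - exp(-3*v)/3.
Then F(2) - F(0) = (-6 - exp(-6)/3) - (-1/3) = -17/3 - exp(-6)/3.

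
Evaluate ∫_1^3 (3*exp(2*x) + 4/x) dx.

An antiderivative is F(x) = 3*exp(2*x)/2 + 4*log(x).
Then F(3) - F(1) = (log(81) + 3*exp(6)/2) - (3*exp(2)/2) = -3*exp(2)/2 + log(81) + 3*exp(6)/2.

-3*exp(2)/2 + log(81) + 3*exp(6)/2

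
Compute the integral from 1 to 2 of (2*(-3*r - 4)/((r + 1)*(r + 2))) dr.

Factor the denominator: r**2 + 3*r + 2 = (r + 2)(r + 1).
Partial fractions: 2*(-3*r - 4)/((r + 1)*(r + 2)) = -4/(r + 2) - 2/(r + 1).
An antiderivative is F(r) = -2*log(r + 1) - 4*log(r + 2).
Then F(2) - F(1) = (-8*log(2) - 2*log(3)) - (-4*log(3) - 2*log(2)) = log(9/64).

log(9/64)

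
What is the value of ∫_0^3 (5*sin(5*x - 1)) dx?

Let u = 5*x - 1, so du = 5 dx. When x = 0, u = -1; when x = 3, u = 14.
The integral becomes ∫ sin(u) du from -1 to 14, with antiderivative -cos(u).
Back in x: F(x) = -cos(5*x - 1).
Then F(3) - F(0) = (-cos(14)) - (-cos(1)) = -cos(14) + cos(1).

-cos(14) + cos(1)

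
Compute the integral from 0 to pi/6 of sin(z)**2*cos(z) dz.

Let u = sin(z), so du = cos(z) dz. When z = 0, u = 0; when z = pi/6, u = 1/2.
The integral becomes ∫ u**2 du from 0 to 1/2, with antiderivative u**3/3.
Back in z: F(z) = sin(z)**3/3.
Then F(pi/6) - F(0) = (1/24) - (0) = 1/24.

1/24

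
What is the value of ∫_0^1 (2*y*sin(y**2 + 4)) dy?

Let u = y**2 + 4, so du = 2*y dy. When y = 0, u = 4; when y = 1, u = 5.
The integral becomes ∫ sin(u) du from 4 to 5, with antiderivative -cos(u).
Back in y: F(y) = -cos(y**2 + 4).
Then F(1) - F(0) = (-cos(5)) - (-cos(4)) = cos(4) - cos(5).

cos(4) - cos(5)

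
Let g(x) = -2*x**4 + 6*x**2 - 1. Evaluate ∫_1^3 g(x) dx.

By the power rule, an antiderivative is F(x) = -2*x**5/5 + 2*x**3 - x.
Then F(3) - F(1) = (-231/5) - (3/5) = -234/5.

-234/5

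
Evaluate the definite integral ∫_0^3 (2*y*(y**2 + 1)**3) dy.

9999/4

Let u = y**2 + 1, so du = 2*y dy. When y = 0, u = 1; when y = 3, u = 10.
The integral becomes ∫ u**3 du from 1 to 10, with antiderivative u**4/4.
Back in y: F(y) = (y**2 + 1)**4/4.
Then F(3) - F(0) = (2500) - (1/4) = 9999/4.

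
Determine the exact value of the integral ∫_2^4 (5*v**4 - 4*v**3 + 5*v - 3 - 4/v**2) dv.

775

By the power rule, an antiderivative is F(v) = v**5 - v**4 + 5*v**2/2 - 3*v + 4/v.
Then F(4) - F(2) = (797) - (22) = 775.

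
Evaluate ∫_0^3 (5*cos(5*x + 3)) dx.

sin(18) - sin(3)

Let u = 5*x + 3, so du = 5 dx. When x = 0, u = 3; when x = 3, u = 18.
The integral becomes ∫ cos(u) du from 3 to 18, with antiderivative sin(u).
Back in x: F(x) = sin(5*x + 3).
Then F(3) - F(0) = (sin(18)) - (sin(3)) = sin(18) - sin(3).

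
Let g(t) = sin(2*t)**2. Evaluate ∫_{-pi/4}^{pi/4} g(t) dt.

Use the identity sin^2(2*t) = (1 - cos(4*t))/2.
An antiderivative is F(t) = t/2 - sin(4*t)/8.
Then F(pi/4) - F(-pi/4) = (pi/8) - (-pi/8) = pi/4.

pi/4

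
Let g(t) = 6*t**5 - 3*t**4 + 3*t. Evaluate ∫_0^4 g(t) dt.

By the power rule, an antiderivative is F(t) = t**6 - 3*t**5/5 + 3*t**2/2.
Then F(4) - F(0) = (17528/5) - (0) = 17528/5.

17528/5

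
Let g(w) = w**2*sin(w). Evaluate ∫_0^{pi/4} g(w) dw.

Integrate by parts twice (u = w^2, dv = sin(w) dw).
An antiderivative is F(w) = -w**2*cos(w) + 2*w*sin(w) + 2*cos(w).
Then F(pi/4) - F(0) = (sqrt(2)*(-pi**2 + 8*pi + 32)/32) - (2) = -2 - sqrt(2)*pi**2/32 + sqrt(2)*pi/4 + sqrt(2).

-2 - sqrt(2)*pi**2/32 + sqrt(2)*pi/4 + sqrt(2)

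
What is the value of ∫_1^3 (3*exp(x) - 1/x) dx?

-3*exp(1) - log(3) + 3*exp(3)

An antiderivative is F(x) = 3*exp(x) - log(x).
Then F(3) - F(1) = (-log(3) + 3*exp(3)) - (3*exp(1)) = -3*exp(1) - log(3) + 3*exp(3).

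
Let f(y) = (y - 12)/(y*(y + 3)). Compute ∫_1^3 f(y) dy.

log(3/32)

Factor the denominator: y**2 + 3*y = (y + 3)y.
Partial fractions: (y - 12)/(y*(y + 3)) = 5/(y + 3) - 4/y.
An antiderivative is F(y) = -4*log(y) + 5*log(y + 3).
Then F(3) - F(1) = (log(96)) - (10*log(2)) = log(3/32).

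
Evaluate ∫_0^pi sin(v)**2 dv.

Use the identity sin^2(v) = (1 - cos(2*v))/2.
An antiderivative is F(v) = v/2 - sin(2*v)/4.
Then F(pi) - F(0) = (pi/2) - (0) = pi/2.

pi/2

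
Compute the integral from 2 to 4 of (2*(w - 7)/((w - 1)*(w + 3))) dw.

-5*log(5) - 3*log(3) + 5*log(7)

Factor the denominator: w**2 + 2*w - 3 = (w + 3)(w - 1).
Partial fractions: 2*(w - 7)/((w - 1)*(w + 3)) = 5/(w + 3) - 3/(w - 1).
An antiderivative is F(w) = -3*log(w - 1) + 5*log(w + 3).
Then F(4) - F(2) = (-3*log(3) + 5*log(7)) - (5*log(5)) = -5*log(5) - 3*log(3) + 5*log(7).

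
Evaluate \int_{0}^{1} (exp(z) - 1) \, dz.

An antiderivative is F(z) = -z + exp(z).
Then F(1) - F(0) = (-1 + E) - (1) = -2 + E.

-2 + E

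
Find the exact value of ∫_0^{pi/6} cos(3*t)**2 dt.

Use the identity cos^2(3*t) = (1 + cos(6*t))/2.
An antiderivative is F(t) = t/2 + sin(6*t)/12.
Then F(pi/6) - F(0) = (pi/12) - (0) = pi/12.

pi/12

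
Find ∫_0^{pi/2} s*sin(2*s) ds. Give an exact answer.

pi/4

Integrate by parts once (u = s, dv = sin(2*s) ds).
An antiderivative is F(s) = -s*cos(2*s)/2 + sin(2*s)/4.
Then F(pi/2) - F(0) = (pi/4) - (0) = pi/4.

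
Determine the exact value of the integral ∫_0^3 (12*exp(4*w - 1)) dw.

Let u = 4*w - 1, so du = 4 dw. When w = 0, u = -1; when w = 3, u = 11.
The integral becomes 3·∫ exp(u) du from -1 to 11, with antiderivative 3*exp(u).
Back in w: F(w) = 3*exp(4*w - 1).
Then F(3) - F(0) = (3*exp(11)) - (3*exp(-1)) = -(3 - 3*exp(12))*exp(-1).

-(3 - 3*exp(12))*exp(-1)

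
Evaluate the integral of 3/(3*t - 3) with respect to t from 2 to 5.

log(4)

An antiderivative is F(t) = log(3*t - 3).
Then F(5) - F(2) = (log(12)) - (log(3)) = log(4).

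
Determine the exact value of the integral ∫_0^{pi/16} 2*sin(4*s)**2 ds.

-1/8 + pi/16

Use the identity sin^2(4*s) = (1 - cos(8*s))/2.
An antiderivative is F(s) = s - sin(8*s)/8.
Then F(pi/16) - F(0) = (-1/8 + pi/16) - (0) = -1/8 + pi/16.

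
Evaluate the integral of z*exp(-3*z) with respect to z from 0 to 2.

Integrate by parts once (u = z, dv = exp(-3*z) dz).
An antiderivative is F(z) = (-3*z - 1)*exp(-3*z)/9.
Then F(2) - F(0) = (-7*exp(-6)/9) - (-1/9) = (-7 + exp(6))*exp(-6)/9.

(-7 + exp(6))*exp(-6)/9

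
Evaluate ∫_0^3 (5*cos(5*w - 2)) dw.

sin(13) + sin(2)

Let u = 5*w - 2, so du = 5 dw. When w = 0, u = -2; when w = 3, u = 13.
The integral becomes ∫ cos(u) du from -2 to 13, with antiderivative sin(u).
Back in w: F(w) = sin(5*w - 2).
Then F(3) - F(0) = (sin(13)) - (-sin(2)) = sin(13) + sin(2).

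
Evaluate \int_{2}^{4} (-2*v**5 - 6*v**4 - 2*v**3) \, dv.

By the power rule, an antiderivative is F(v) = -v**6/3 - 6*v**5/5 - v**4/2.
Then F(4) - F(2) = (-40832/15) - (-1016/15) = -13272/5.

-13272/5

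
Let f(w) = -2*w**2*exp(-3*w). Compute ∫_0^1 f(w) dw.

Integrate by parts twice (u = w^2, dv = -2*exp(-3*w) dw).
An antiderivative is F(w) = (18*w**2 + 12*w + 4)*exp(-3*w)/27.
Then F(1) - F(0) = (34*exp(-3)/27) - (4/27) = -4/27 + 34*exp(-3)/27.

-4/27 + 34*exp(-3)/27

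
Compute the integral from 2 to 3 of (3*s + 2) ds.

By the power rule, an antiderivative is F(s) = 3*s**2/2 + 2*s.
Then F(3) - F(2) = (39/2) - (10) = 19/2.

19/2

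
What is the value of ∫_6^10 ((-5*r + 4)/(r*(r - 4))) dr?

-3*log(3) - log(5)

Factor the denominator: r**2 - 4*r = r(r - 4).
Partial fractions: (-5*r + 4)/(r*(r - 4)) = -1/r - 4/(r - 4).
An antiderivative is F(r) = -log(r) - 4*log(r - 4).
Then F(10) - F(6) = (-4*log(3) - 5*log(2) - log(5)) - (-log(96)) = -3*log(3) - log(5).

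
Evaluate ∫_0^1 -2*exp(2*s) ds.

An antiderivative is F(s) = -exp(2*s).
Then F(1) - F(0) = (-exp(2)) - (-1) = 1 - exp(2).

1 - exp(2)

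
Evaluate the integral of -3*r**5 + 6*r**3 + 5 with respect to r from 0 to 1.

By the power rule, an antiderivative is F(r) = -r**6/2 + 3*r**4/2 + 5*r.
Then F(1) - F(0) = (6) - (0) = 6.

6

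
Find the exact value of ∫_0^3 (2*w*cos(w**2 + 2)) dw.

sin(11) - sin(2)

Let u = w**2 + 2, so du = 2*w dw. When w = 0, u = 2; when w = 3, u = 11.
The integral becomes ∫ cos(u) du from 2 to 11, with antiderivative sin(u).
Back in w: F(w) = sin(w**2 + 2).
Then F(3) - F(0) = (sin(11)) - (sin(2)) = sin(11) - sin(2).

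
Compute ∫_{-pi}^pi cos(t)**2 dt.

Use the identity cos^2(t) = (1 + cos(2*t))/2.
An antiderivative is F(t) = t/2 + sin(2*t)/4.
Then F(pi) - F(-pi) = (pi/2) - (-pi/2) = pi.

pi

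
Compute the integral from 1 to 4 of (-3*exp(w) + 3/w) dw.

An antiderivative is F(w) = -3*exp(w) + 3*log(w).
Then F(4) - F(1) = (-3*exp(4) + 3*log(4)) - (-3*exp(1)) = -3*exp(4) + 3*log(4) + 3*exp(1).

-3*exp(4) + 3*log(4) + 3*exp(1)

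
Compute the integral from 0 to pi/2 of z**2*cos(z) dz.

-2 + pi**2/4

Integrate by parts twice (u = z^2, dv = cos(z) dz).
An antiderivative is F(z) = z**2*sin(z) + 2*z*cos(z) - 2*sin(z).
Then F(pi/2) - F(0) = (-2 + pi**2/4) - (0) = -2 + pi**2/4.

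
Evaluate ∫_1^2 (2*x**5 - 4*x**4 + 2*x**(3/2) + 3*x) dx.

-1/10 + 16*sqrt(2)/5

By the power rule, an antiderivative is F(x) = x**6/3 + 4*x**(5/2)/5 - 4*x**5/5 + 3*x**2/2.
Then F(2) - F(1) = (26/15 + 16*sqrt(2)/5) - (11/6) = -1/10 + 16*sqrt(2)/5.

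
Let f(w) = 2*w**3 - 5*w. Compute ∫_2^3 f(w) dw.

By the power rule, an antiderivative is F(w) = w**4/2 - 5*w**2/2.
Then F(3) - F(2) = (18) - (-2) = 20.

20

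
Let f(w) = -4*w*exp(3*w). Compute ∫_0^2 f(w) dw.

-20*exp(6)/9 - 4/9

Integrate by parts once (u = w, dv = -4*exp(3*w) dw).
An antiderivative is F(w) = (-12*w + 4)*exp(3*w)/9.
Then F(2) - F(0) = (-20*exp(6)/9) - (4/9) = -20*exp(6)/9 - 4/9.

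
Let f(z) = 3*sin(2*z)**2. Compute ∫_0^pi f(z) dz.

3*pi/2

Use the identity sin^2(2*z) = (1 - cos(4*z))/2.
An antiderivative is F(z) = 3*z/2 - 3*sin(4*z)/8.
Then F(pi) - F(0) = (3*pi/2) - (0) = 3*pi/2.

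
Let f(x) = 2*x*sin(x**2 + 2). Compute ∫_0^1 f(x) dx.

cos(2) - cos(3)

Let u = x**2 + 2, so du = 2*x dx. When x = 0, u = 2; when x = 1, u = 3.
The integral becomes ∫ sin(u) du from 2 to 3, with antiderivative -cos(u).
Back in x: F(x) = -cos(x**2 + 2).
Then F(1) - F(0) = (-cos(3)) - (-cos(2)) = cos(2) - cos(3).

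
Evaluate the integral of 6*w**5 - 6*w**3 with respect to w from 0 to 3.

1215/2

By the power rule, an antiderivative is F(w) = w**6 - 3*w**4/2.
Then F(3) - F(0) = (1215/2) - (0) = 1215/2.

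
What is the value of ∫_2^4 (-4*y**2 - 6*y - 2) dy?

-344/3

By the power rule, an antiderivative is F(y) = -4*y**3/3 - 3*y**2 - 2*y.
Then F(4) - F(2) = (-424/3) - (-80/3) = -344/3.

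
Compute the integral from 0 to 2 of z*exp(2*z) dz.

1/4 + 3*exp(4)/4

Integrate by parts once (u = z, dv = exp(2*z) dz).
An antiderivative is F(z) = (2*z - 1)*exp(2*z)/4.
Then F(2) - F(0) = (3*exp(4)/4) - (-1/4) = 1/4 + 3*exp(4)/4.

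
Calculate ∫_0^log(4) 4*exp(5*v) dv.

Let u = exp(v), so du = exp(v) dv. When v = 0, u = 1; when v = log(4), u = 4.
The integral becomes 4·∫ u**4 du from 1 to 4, with antiderivative 4*u**5/5.
Back in v: F(v) = 4*exp(5*v)/5.
Then F(log(4)) - F(0) = (4096/5) - (4/5) = 4092/5.

4092/5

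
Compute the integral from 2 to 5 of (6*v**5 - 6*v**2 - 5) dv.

By the power rule, an antiderivative is F(v) = v**6 - 2*v**3 - 5*v.
Then F(5) - F(2) = (15350) - (38) = 15312.

15312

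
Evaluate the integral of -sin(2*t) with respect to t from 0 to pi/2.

An antiderivative is F(t) = cos(2*t)/2.
Then F(pi/2) - F(0) = (-1/2) - (1/2) = -1.

-1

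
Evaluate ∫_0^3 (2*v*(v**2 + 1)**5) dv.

333333/2

Let u = v**2 + 1, so du = 2*v dv. When v = 0, u = 1; when v = 3, u = 10.
The integral becomes ∫ u**5 du from 1 to 10, with antiderivative u**6/6.
Back in v: F(v) = (v**2 + 1)**6/6.
Then F(3) - F(0) = (500000/3) - (1/6) = 333333/2.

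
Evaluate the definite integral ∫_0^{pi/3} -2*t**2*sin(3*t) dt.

Integrate by parts twice (u = t^2, dv = -2*sin(3*t) dt).
An antiderivative is F(t) = 2*t**2*cos(3*t)/3 - 4*t*sin(3*t)/9 - 4*cos(3*t)/27.
Then F(pi/3) - F(0) = (4/27 - 2*pi**2/27) - (-4/27) = 8/27 - 2*pi**2/27.

8/27 - 2*pi**2/27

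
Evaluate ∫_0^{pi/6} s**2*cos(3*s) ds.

-2/27 + pi**2/108

Integrate by parts twice (u = s^2, dv = cos(3*s) ds).
An antiderivative is F(s) = s**2*sin(3*s)/3 + 2*s*cos(3*s)/9 - 2*sin(3*s)/27.
Then F(pi/6) - F(0) = (-2/27 + pi**2/108) - (0) = -2/27 + pi**2/108.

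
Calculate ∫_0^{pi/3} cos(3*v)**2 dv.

pi/6

Use the identity cos^2(3*v) = (1 + cos(6*v))/2.
An antiderivative is F(v) = v/2 + sin(6*v)/12.
Then F(pi/3) - F(0) = (pi/6) - (0) = pi/6.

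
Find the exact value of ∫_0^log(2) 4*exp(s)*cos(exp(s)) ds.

Let u = exp(s), so du = exp(s) ds. When s = 0, u = 1; when s = log(2), u = 2.
The integral becomes 4·∫ cos(u) du from 1 to 2, with antiderivative 4*sin(u).
Back in s: F(s) = 4*sin(exp(s)).
Then F(log(2)) - F(0) = (4*sin(2)) - (4*sin(1)) = -4*sin(1) + 4*sin(2).

-4*sin(1) + 4*sin(2)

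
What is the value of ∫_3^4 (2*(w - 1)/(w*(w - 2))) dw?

Factor the denominator: w**2 - 2*w = w(w - 2).
Partial fractions: 2*(w - 1)/(w*(w - 2)) = 1/w + 1/(w - 2).
An antiderivative is F(w) = log(w) + log(w - 2).
Then F(4) - F(3) = (log(8)) - (log(3)) = log(8/3).

log(8/3)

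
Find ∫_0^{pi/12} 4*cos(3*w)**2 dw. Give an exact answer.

Use the identity cos^2(3*w) = (1 + cos(6*w))/2.
An antiderivative is F(w) = 2*w + sin(6*w)/3.
Then F(pi/12) - F(0) = (1/3 + pi/6) - (0) = 1/3 + pi/6.

1/3 + pi/6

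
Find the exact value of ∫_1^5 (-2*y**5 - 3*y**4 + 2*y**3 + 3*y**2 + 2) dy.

-33192/5

By the power rule, an antiderivative is F(y) = -y**6/3 - 3*y**5/5 + y**4/2 + y**3 + 2*y.
Then F(5) - F(1) = (-39815/6) - (77/30) = -33192/5.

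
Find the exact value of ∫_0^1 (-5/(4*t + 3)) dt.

An antiderivative is F(t) = -5*log(4*t + 3)/4.
Then F(1) - F(0) = (-5*log(7)/4) - (-5*log(3)/4) = -5*log(7)/4 + 5*log(3)/4.

-5*log(7)/4 + 5*log(3)/4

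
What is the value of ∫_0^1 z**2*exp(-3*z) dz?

Integrate by parts twice (u = z^2, dv = exp(-3*z) dz).
An antiderivative is F(z) = (-9*z**2 - 6*z - 2)*exp(-3*z)/27.
Then F(1) - F(0) = (-17*exp(-3)/27) - (-2/27) = 2/27 - 17*exp(-3)/27.

2/27 - 17*exp(-3)/27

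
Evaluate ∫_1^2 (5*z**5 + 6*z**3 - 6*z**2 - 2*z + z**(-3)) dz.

By the power rule, an antiderivative is F(z) = 5*z**6/6 + 3*z**4/2 - 2*z**3 - z**2 - 1/(2*z**2).
Then F(2) - F(1) = (1373/24) - (-7/6) = 467/8.

467/8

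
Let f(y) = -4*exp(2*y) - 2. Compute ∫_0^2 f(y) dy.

-2*exp(4) - 2

An antiderivative is F(y) = -2*exp(2*y) - 2*y.
Then F(2) - F(0) = (-2*exp(4) - 4) - (-2) = -2*exp(4) - 2.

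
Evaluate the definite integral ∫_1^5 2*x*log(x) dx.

Integrate by parts once (u = ln x, dv = 2*x dx).
An antiderivative is F(x) = x**2*(2*log(x) - 1)/2.
Then F(5) - F(1) = (-25/2 + 25*log(5)) - (-1/2) = -12 + 25*log(5).

-12 + 25*log(5)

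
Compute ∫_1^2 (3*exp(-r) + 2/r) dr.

An antiderivative is F(r) = 2*log(r) - 3*exp(-r).
Then F(2) - F(1) = (-3*exp(-2) + 2*log(2)) - (-3*exp(-1)) = -3*exp(-2) + 3*exp(-1) + 2*log(2).

-3*exp(-2) + 3*exp(-1) + 2*log(2)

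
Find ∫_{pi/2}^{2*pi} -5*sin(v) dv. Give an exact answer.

An antiderivative is F(v) = 5*cos(v).
Then F(2*pi) - F(pi/2) = (5) - (0) = 5.

5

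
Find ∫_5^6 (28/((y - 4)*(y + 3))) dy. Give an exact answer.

Factor the denominator: y**2 - y - 12 = (y + 3)(y - 4).
Partial fractions: 28/((y - 4)*(y + 3)) = -4/(y + 3) + 4/(y - 4).
An antiderivative is F(y) = 4*log(y - 4) - 4*log(y + 3).
Then F(6) - F(5) = (-8*log(3) + 4*log(2)) - (-12*log(2)) = -8*log(3) + 16*log(2).

-8*log(3) + 16*log(2)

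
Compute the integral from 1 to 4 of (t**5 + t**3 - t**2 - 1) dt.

2889/4

By the power rule, an antiderivative is F(t) = t**6/6 + t**4/4 - t**3/3 - t.
Then F(4) - F(1) = (2164/3) - (-11/12) = 2889/4.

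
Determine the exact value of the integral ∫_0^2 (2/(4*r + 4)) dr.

log(3)/2

An antiderivative is F(r) = log(4*r + 4)/2.
Then F(2) - F(0) = (log(12)/2) - (log(2)) = log(3)/2.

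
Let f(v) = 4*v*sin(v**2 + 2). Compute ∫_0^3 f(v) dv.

2*cos(2) - 2*cos(11)

Let u = v**2 + 2, so du = 2*v dv. When v = 0, u = 2; when v = 3, u = 11.
The integral becomes 2·∫ sin(u) du from 2 to 11, with antiderivative -2*cos(u).
Back in v: F(v) = -2*cos(v**2 + 2).
Then F(3) - F(0) = (-2*cos(11)) - (-2*cos(2)) = 2*cos(2) - 2*cos(11).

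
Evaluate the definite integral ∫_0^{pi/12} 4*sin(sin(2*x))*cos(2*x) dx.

2 - 2*cos(1/2)

Let u = sin(2*x), so du = 2*cos(2*x) dx. When x = 0, u = 0; when x = pi/12, u = 1/2.
The integral becomes 2·∫ sin(u) du from 0 to 1/2, with antiderivative -2*cos(u).
Back in x: F(x) = -2*cos(sin(2*x)).
Then F(pi/12) - F(0) = (-2*cos(1/2)) - (-2) = 2 - 2*cos(1/2).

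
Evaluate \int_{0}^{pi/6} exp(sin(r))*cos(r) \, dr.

-1 + exp(1/2)

Let u = sin(r), so du = cos(r) dr. When r = 0, u = 0; when r = pi/6, u = 1/2.
The integral becomes ∫ exp(u) du from 0 to 1/2, with antiderivative exp(u).
Back in r: F(r) = exp(sin(r)).
Then F(pi/6) - F(0) = (exp(1/2)) - (1) = -1 + exp(1/2).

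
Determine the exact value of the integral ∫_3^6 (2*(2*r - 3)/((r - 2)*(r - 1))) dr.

log(100)

Factor the denominator: r**2 - 3*r + 2 = (r - 1)(r - 2).
Partial fractions: 2*(2*r - 3)/((r - 2)*(r - 1)) = 2/(r - 1) + 2/(r - 2).
An antiderivative is F(r) = 2*log(r - 2) + 2*log(r - 1).
Then F(6) - F(3) = (4*log(2) + 2*log(5)) - (log(4)) = log(100).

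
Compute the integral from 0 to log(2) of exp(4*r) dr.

15/4

Let u = exp(r), so du = exp(r) dr. When r = 0, u = 1; when r = log(2), u = 2.
The integral becomes ∫ u**3 du from 1 to 2, with antiderivative u**4/4.
Back in r: F(r) = exp(4*r)/4.
Then F(log(2)) - F(0) = (4) - (1/4) = 15/4.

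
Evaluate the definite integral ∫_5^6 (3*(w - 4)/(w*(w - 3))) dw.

Factor the denominator: w**2 - 3*w = w(w - 3).
Partial fractions: 3*(w - 4)/(w*(w - 3)) = 4/w - 1/(w - 3).
An antiderivative is F(w) = 4*log(w) - log(w - 3).
Then F(6) - F(5) = (4*log(2) + 3*log(3)) - (-log(2) + 4*log(5)) = -4*log(5) + 3*log(3) + 5*log(2).

-4*log(5) + 3*log(3) + 5*log(2)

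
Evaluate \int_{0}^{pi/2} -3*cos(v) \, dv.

An antiderivative is F(v) = -3*sin(v).
Then F(pi/2) - F(0) = (-3) - (0) = -3.

-3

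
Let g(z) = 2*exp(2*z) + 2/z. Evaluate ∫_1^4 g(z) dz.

An antiderivative is F(z) = exp(2*z) + 2*log(z).
Then F(4) - F(1) = (log(16) + exp(8)) - (exp(2)) = -exp(2) + log(16) + exp(8).

-exp(2) + log(16) + exp(8)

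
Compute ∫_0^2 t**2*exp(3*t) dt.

Integrate by parts twice (u = t^2, dv = exp(3*t) dt).
An antiderivative is F(t) = (9*t**2 - 6*t + 2)*exp(3*t)/27.
Then F(2) - F(0) = (26*exp(6)/27) - (2/27) = -2/27 + 26*exp(6)/27.

-2/27 + 26*exp(6)/27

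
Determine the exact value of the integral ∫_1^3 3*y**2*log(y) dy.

-26/3 + 27*log(3)

Integrate by parts once (u = ln y, dv = 3*y**2 dy).
An antiderivative is F(y) = y**3*(3*log(y) - 1)/3.
Then F(3) - F(1) = (-9 + 27*log(3)) - (-1/3) = -26/3 + 27*log(3).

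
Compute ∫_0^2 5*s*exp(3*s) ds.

5/9 + 25*exp(6)/9

Integrate by parts once (u = s, dv = 5*exp(3*s) ds).
An antiderivative is F(s) = (15*s - 5)*exp(3*s)/9.
Then F(2) - F(0) = (25*exp(6)/9) - (-5/9) = 5/9 + 25*exp(6)/9.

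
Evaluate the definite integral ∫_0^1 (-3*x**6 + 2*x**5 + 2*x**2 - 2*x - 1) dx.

By the power rule, an antiderivative is F(x) = -3*x**7/7 + x**6/3 + 2*x**3/3 - x**2 - x.
Then F(1) - F(0) = (-10/7) - (0) = -10/7.

-10/7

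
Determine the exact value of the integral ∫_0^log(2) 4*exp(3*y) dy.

28/3

Let u = exp(y), so du = exp(y) dy. When y = 0, u = 1; when y = log(2), u = 2.
The integral becomes 4·∫ u**2 du from 1 to 2, with antiderivative 4*u**3/3.
Back in y: F(y) = 4*exp(3*y)/3.
Then F(log(2)) - F(0) = (32/3) - (4/3) = 28/3.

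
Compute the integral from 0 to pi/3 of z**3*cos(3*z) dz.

Integrate by parts 3 times (u = z^3, dv = cos(3*z) dz).
An antiderivative is F(z) = z**3*sin(3*z)/3 + z**2*cos(3*z)/3 - 2*z*sin(3*z)/9 - 2*cos(3*z)/27.
Then F(pi/3) - F(0) = (2/27 - pi**2/27) - (-2/27) = 4/27 - pi**2/27.

4/27 - pi**2/27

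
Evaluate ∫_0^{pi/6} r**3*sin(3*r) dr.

-2/27 + pi**2/108

Integrate by parts 3 times (u = r^3, dv = sin(3*r) dr).
An antiderivative is F(r) = -r**3*cos(3*r)/3 + r**2*sin(3*r)/3 + 2*r*cos(3*r)/9 - 2*sin(3*r)/27.
Then F(pi/6) - F(0) = (-2/27 + pi**2/108) - (0) = -2/27 + pi**2/108.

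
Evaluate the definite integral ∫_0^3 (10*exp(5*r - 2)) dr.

-(2 - 2*exp(15))*exp(-2)

Let u = 5*r - 2, so du = 5 dr. When r = 0, u = -2; when r = 3, u = 13.
The integral becomes 2·∫ exp(u) du from -2 to 13, with antiderivative 2*exp(u).
Back in r: F(r) = 2*exp(5*r - 2).
Then F(3) - F(0) = (2*exp(13)) - (2*exp(-2)) = -(2 - 2*exp(15))*exp(-2).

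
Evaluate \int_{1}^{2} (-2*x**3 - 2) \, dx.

By the power rule, an antiderivative is F(x) = -x**4/2 - 2*x.
Then F(2) - F(1) = (-12) - (-5/2) = -19/2.

-19/2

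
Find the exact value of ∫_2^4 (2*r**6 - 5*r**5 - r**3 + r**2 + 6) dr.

By the power rule, an antiderivative is F(r) = 2*r**7/7 - 5*r**6/6 - r**4/4 + r**3/3 + 6*r.
Then F(4) - F(2) = (8744/7) - (-128/21) = 26360/21.

26360/21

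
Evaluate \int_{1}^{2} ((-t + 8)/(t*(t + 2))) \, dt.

Factor the denominator: t**2 + 2*t = (t + 2)t.
Partial fractions: (-t + 8)/(t*(t + 2)) = -5/(t + 2) + 4/t.
An antiderivative is F(t) = 4*log(t) - 5*log(t + 2).
Then F(2) - F(1) = (-log(64)) - (-5*log(3)) = -6*log(2) + 5*log(3).

-6*log(2) + 5*log(3)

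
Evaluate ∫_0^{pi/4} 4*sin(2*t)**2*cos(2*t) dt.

2/3

Let u = sin(2*t), so du = 2*cos(2*t) dt. When t = 0, u = 0; when t = pi/4, u = 1.
The integral becomes 2·∫ u**2 du from 0 to 1, with antiderivative 2*u**3/3.
Back in t: F(t) = 2*sin(2*t)**3/3.
Then F(pi/4) - F(0) = (2/3) - (0) = 2/3.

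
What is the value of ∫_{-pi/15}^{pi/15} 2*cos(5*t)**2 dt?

Use the identity cos^2(5*t) = (1 + cos(10*t))/2.
An antiderivative is F(t) = t + sin(10*t)/10.
Then F(pi/15) - F(-pi/15) = (sqrt(3)/20 + pi/15) - (-pi/15 - sqrt(3)/20) = sqrt(3)/10 + 2*pi/15.

sqrt(3)/10 + 2*pi/15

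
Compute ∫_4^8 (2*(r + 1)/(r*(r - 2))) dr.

Factor the denominator: r**2 - 2*r = r(r - 2).
Partial fractions: 2*(r + 1)/(r*(r - 2)) = -1/r + 3/(r - 2).
An antiderivative is F(r) = -log(r) + 3*log(r - 2).
Then F(8) - F(4) = (log(27)) - (log(2)) = log(27/2).

log(27/2)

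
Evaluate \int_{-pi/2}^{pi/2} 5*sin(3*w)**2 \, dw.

5*pi/2

Use the identity sin^2(3*w) = (1 - cos(6*w))/2.
An antiderivative is F(w) = 5*w/2 - 5*sin(6*w)/12.
Then F(pi/2) - F(-pi/2) = (5*pi/4) - (-5*pi/4) = 5*pi/2.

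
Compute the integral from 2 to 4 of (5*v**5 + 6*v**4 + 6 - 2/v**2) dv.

By the power rule, an antiderivative is F(v) = 5*v**6/6 + 6*v**5/5 + 6*v + 2/v.
Then F(4) - F(2) = (139999/30) - (1571/15) = 45619/10.

45619/10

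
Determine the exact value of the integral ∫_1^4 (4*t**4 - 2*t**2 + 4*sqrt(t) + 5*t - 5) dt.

By the power rule, an antiderivative is F(t) = 4*t**5/5 + 8*t**(3/2)/3 - 2*t**3/3 + 5*t**2/2 - 5*t.
Then F(4) - F(1) = (12268/15) - (3/10) = 24527/30.

24527/30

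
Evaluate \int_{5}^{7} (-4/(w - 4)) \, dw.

-log(81)

An antiderivative is F(w) = -4*log(w - 4).
Then F(7) - F(5) = (-log(81)) - (0) = -log(81).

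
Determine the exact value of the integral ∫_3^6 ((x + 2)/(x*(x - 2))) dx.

Factor the denominator: x**2 - 2*x = x(x - 2).
Partial fractions: (x + 2)/(x*(x - 2)) = -1/x + 2/(x - 2).
An antiderivative is F(x) = -log(x) + 2*log(x - 2).
Then F(6) - F(3) = (log(8/3)) - (-log(3)) = log(8).

log(8)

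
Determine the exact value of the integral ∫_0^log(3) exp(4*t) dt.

20

Let u = exp(t), so du = exp(t) dt. When t = 0, u = 1; when t = log(3), u = 3.
The integral becomes ∫ u**3 du from 1 to 3, with antiderivative u**4/4.
Back in t: F(t) = exp(4*t)/4.
Then F(log(3)) - F(0) = (81/4) - (1/4) = 20.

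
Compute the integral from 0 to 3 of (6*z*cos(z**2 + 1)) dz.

-3*sin(1) + 3*sin(10)

Let u = z**2 + 1, so du = 2*z dz. When z = 0, u = 1; when z = 3, u = 10.
The integral becomes 3·∫ cos(u) du from 1 to 10, with antiderivative 3*sin(u).
Back in z: F(z) = 3*sin(z**2 + 1).
Then F(3) - F(0) = (3*sin(10)) - (3*sin(1)) = -3*sin(1) + 3*sin(10).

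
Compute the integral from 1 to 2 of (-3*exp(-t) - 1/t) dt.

An antiderivative is F(t) = -log(t) + 3*exp(-t).
Then F(2) - F(1) = (-log(2) + 3*exp(-2)) - (3*exp(-1)) = -3*exp(-1) - log(2) + 3*exp(-2).

-3*exp(-1) - log(2) + 3*exp(-2)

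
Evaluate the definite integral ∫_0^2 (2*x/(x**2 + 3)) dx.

Let u = x**2 + 3, so du = 2*x dx. When x = 0, u = 3; when x = 2, u = 7.
The integral becomes ∫ 1/u du from 3 to 7, with antiderivative log(u).
Back in x: F(x) = log(x**2 + 3).
Then F(2) - F(0) = (log(7)) - (log(3)) = log(7/3).

log(7/3)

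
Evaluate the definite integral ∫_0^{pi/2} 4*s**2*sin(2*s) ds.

Integrate by parts twice (u = s^2, dv = 4*sin(2*s) ds).
An antiderivative is F(s) = -2*s**2*cos(2*s) + 2*s*sin(2*s) + cos(2*s).
Then F(pi/2) - F(0) = (-1 + pi**2/2) - (1) = -2 + pi**2/2.

-2 + pi**2/2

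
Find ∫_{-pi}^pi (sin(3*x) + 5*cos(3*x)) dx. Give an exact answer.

An antiderivative is F(x) = 5*sin(3*x)/3 - cos(3*x)/3.
Then F(pi) - F(-pi) = (1/3) - (1/3) = 0.

0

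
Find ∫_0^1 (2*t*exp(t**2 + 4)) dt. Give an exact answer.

Let u = t**2 + 4, so du = 2*t dt. When t = 0, u = 4; when t = 1, u = 5.
The integral becomes ∫ exp(u) du from 4 to 5, with antiderivative exp(u).
Back in t: F(t) = exp(t**2 + 4).
Then F(1) - F(0) = (exp(5)) - (exp(4)) = -exp(4) + exp(5).

-exp(4) + exp(5)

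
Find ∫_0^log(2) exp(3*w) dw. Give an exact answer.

7/3

Let u = exp(w), so du = exp(w) dw. When w = 0, u = 1; when w = log(2), u = 2.
The integral becomes ∫ u**2 du from 1 to 2, with antiderivative u**3/3.
Back in w: F(w) = exp(3*w)/3.
Then F(log(2)) - F(0) = (8/3) - (1/3) = 7/3.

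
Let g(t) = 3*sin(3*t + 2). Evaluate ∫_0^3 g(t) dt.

cos(2) - cos(11)

Let u = 3*t + 2, so du = 3 dt. When t = 0, u = 2; when t = 3, u = 11.
The integral becomes ∫ sin(u) du from 2 to 11, with antiderivative -cos(u).
Back in t: F(t) = -cos(3*t + 2).
Then F(3) - F(0) = (-cos(11)) - (-cos(2)) = cos(2) - cos(11).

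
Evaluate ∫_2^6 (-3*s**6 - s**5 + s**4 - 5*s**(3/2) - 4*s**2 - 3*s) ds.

-13278256/105 - 72*sqrt(6) + 8*sqrt(2)

By the power rule, an antiderivative is F(s) = -3*s**7/7 - s**6/6 - 2*s**(5/2) + s**5/5 - 4*s**3/3 - 3*s**2/2.
Then F(6) - F(2) = (-4428738/35 - 72*sqrt(6)) - (-7958/105 - 8*sqrt(2)) = -13278256/105 - 72*sqrt(6) + 8*sqrt(2).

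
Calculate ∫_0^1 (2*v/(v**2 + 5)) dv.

Let u = v**2 + 5, so du = 2*v dv. When v = 0, u = 5; when v = 1, u = 6.
The integral becomes ∫ 1/u du from 5 to 6, with antiderivative log(u).
Back in v: F(v) = log(v**2 + 5).
Then F(1) - F(0) = (log(6)) - (log(5)) = log(6/5).

log(6/5)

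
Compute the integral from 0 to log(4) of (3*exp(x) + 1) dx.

log(4) + 9

An antiderivative is F(x) = x + 3*exp(x).
Then F(log(4)) - F(0) = (log(4) + 12) - (3) = log(4) + 9.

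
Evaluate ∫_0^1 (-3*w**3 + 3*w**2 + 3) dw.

13/4

By the power rule, an antiderivative is F(w) = -3*w**4/4 + w**3 + 3*w.
Then F(1) - F(0) = (13/4) - (0) = 13/4.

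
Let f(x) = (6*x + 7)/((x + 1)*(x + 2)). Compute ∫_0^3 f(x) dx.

Factor the denominator: x**2 + 3*x + 2 = (x + 2)(x + 1).
Partial fractions: (6*x + 7)/((x + 1)*(x + 2)) = 5/(x + 2) + 1/(x + 1).
An antiderivative is F(x) = log(x + 1) + 5*log(x + 2).
Then F(3) - F(0) = (2*log(2) + 5*log(5)) - (log(32)) = -3*log(2) + 5*log(5).

-3*log(2) + 5*log(5)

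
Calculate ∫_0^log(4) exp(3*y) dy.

Let u = exp(y), so du = exp(y) dy. When y = 0, u = 1; when y = log(4), u = 4.
The integral becomes ∫ u**2 du from 1 to 4, with antiderivative u**3/3.
Back in y: F(y) = exp(3*y)/3.
Then F(log(4)) - F(0) = (64/3) - (1/3) = 21.

21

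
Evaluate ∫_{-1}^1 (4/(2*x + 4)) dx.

log(9)

An antiderivative is F(x) = 2*log(2*x + 4).
Then F(1) - F(-1) = (log(36)) - (log(4)) = log(9).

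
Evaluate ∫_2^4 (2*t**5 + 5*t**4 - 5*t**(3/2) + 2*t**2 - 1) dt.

8*sqrt(2) + 6922/3

By the power rule, an antiderivative is F(t) = t**6/3 - 2*t**(5/2) + t**5 + 2*t**3/3 - t.
Then F(4) - F(2) = (2364) - (170/3 - 8*sqrt(2)) = 8*sqrt(2) + 6922/3.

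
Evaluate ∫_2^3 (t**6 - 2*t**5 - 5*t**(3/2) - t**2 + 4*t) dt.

By the power rule, an antiderivative is F(t) = t**7/7 - t**6/3 - 2*t**(5/2) - t**3/3 + 2*t**2.
Then F(3) - F(2) = (549/7 - 18*sqrt(3)) - (16/7 - 8*sqrt(2)) = -18*sqrt(3) + 8*sqrt(2) + 533/7.

-18*sqrt(3) + 8*sqrt(2) + 533/7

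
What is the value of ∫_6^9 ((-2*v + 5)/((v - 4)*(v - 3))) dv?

Factor the denominator: v**2 - 7*v + 12 = (v - 3)(v - 4).
Partial fractions: (-2*v + 5)/((v - 4)*(v - 3)) = 1/(v - 3) - 3/(v - 4).
An antiderivative is F(v) = -3*log(v - 4) + log(v - 3).
Then F(9) - F(6) = (-3*log(5) + log(2) + log(3)) - (log(3/8)) = -3*log(5) + 4*log(2).

-3*log(5) + 4*log(2)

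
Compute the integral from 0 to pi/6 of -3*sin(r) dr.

An antiderivative is F(r) = 3*cos(r).
Then F(pi/6) - F(0) = (3*sqrt(3)/2) - (3) = -3 + 3*sqrt(3)/2.

-3 + 3*sqrt(3)/2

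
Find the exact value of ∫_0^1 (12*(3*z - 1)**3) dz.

15

Let u = 3*z - 1, so du = 3 dz. When z = 0, u = -1; when z = 1, u = 2.
The integral becomes 4·∫ u**3 du from -1 to 2, with antiderivative u**4.
Back in z: F(z) = (3*z - 1)**4.
Then F(1) - F(0) = (16) - (1) = 15.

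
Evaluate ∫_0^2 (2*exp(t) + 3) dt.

4 + 2*exp(2)

An antiderivative is F(t) = 3*t + 2*exp(t).
Then F(2) - F(0) = (6 + 2*exp(2)) - (2) = 4 + 2*exp(2).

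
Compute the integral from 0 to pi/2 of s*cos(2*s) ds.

-1/2

Integrate by parts once (u = s, dv = cos(2*s) ds).
An antiderivative is F(s) = s*sin(2*s)/2 + cos(2*s)/4.
Then F(pi/2) - F(0) = (-1/4) - (1/4) = -1/2.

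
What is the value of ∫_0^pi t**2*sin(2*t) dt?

-pi**2/2

Integrate by parts twice (u = t^2, dv = sin(2*t) dt).
An antiderivative is F(t) = -t**2*cos(2*t)/2 + t*sin(2*t)/2 + cos(2*t)/4.
Then F(pi) - F(0) = (1/4 - pi**2/2) - (1/4) = -pi**2/2.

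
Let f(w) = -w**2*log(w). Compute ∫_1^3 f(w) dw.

26/9 - 9*log(3)

Integrate by parts once (u = ln w, dv = -w**2 dw).
An antiderivative is F(w) = -w**3*(3*log(w) - 1)/9.
Then F(3) - F(1) = (3 - 9*log(3)) - (1/9) = 26/9 - 9*log(3).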